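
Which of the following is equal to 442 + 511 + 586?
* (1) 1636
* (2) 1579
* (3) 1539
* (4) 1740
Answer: 3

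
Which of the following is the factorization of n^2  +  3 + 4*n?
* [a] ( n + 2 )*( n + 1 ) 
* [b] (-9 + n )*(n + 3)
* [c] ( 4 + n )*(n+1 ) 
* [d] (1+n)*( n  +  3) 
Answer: d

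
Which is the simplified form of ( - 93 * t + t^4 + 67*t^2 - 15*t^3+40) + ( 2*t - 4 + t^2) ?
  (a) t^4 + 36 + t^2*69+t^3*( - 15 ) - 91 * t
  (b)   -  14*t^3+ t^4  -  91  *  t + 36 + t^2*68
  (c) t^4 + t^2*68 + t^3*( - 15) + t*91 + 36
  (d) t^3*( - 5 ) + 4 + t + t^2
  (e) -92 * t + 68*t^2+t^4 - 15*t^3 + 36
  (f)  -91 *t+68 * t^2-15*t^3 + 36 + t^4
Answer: f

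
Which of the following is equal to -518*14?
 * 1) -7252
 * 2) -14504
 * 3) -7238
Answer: 1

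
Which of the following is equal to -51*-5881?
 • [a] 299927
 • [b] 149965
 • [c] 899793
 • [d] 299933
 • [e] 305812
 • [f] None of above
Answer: f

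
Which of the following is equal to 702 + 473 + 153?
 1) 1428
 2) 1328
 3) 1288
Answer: 2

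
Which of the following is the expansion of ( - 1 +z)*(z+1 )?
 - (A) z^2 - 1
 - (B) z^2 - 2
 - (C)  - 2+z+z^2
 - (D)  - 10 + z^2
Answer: A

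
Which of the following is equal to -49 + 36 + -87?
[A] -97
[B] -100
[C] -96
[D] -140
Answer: B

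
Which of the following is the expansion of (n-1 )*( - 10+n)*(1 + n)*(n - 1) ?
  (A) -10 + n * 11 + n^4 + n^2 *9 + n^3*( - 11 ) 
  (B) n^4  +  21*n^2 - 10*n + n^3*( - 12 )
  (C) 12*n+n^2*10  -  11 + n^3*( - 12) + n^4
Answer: A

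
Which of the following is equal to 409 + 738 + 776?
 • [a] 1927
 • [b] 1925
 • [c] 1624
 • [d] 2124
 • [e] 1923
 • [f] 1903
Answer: e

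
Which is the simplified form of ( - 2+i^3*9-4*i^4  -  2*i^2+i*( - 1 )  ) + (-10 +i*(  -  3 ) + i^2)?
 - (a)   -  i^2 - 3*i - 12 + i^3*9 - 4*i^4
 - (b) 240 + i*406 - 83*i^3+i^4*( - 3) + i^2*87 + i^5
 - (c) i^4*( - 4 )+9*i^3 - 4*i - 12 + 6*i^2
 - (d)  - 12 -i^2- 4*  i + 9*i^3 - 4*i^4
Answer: d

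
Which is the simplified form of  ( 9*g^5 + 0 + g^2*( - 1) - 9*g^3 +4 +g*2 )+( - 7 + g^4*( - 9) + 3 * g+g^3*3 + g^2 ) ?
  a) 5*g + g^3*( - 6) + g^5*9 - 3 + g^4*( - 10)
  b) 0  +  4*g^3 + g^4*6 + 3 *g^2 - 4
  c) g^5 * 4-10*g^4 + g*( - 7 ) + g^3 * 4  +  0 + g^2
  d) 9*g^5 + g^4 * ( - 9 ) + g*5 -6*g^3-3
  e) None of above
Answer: d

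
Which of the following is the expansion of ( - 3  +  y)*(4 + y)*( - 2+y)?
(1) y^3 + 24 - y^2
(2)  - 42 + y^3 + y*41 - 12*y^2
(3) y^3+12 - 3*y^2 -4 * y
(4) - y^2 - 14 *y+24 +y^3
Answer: 4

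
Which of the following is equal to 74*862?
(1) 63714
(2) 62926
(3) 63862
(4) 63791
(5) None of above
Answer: 5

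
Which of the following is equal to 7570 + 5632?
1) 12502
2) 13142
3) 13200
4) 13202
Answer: 4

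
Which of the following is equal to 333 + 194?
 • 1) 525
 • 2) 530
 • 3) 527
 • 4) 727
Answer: 3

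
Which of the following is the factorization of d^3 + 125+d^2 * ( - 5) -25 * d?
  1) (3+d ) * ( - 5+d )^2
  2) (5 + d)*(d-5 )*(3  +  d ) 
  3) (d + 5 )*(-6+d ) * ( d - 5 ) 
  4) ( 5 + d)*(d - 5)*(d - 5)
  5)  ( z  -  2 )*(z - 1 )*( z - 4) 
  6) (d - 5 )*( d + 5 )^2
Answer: 4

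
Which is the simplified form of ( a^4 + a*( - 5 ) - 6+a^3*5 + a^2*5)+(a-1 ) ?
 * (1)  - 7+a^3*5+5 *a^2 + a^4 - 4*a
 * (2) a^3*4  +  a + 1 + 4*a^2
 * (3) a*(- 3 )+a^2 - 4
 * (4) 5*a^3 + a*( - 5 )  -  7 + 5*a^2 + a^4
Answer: 1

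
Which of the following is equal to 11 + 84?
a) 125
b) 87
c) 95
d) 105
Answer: c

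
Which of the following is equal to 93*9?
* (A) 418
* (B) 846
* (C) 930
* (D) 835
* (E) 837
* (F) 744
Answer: E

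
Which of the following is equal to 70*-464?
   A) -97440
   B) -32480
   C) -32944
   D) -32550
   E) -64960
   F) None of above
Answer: B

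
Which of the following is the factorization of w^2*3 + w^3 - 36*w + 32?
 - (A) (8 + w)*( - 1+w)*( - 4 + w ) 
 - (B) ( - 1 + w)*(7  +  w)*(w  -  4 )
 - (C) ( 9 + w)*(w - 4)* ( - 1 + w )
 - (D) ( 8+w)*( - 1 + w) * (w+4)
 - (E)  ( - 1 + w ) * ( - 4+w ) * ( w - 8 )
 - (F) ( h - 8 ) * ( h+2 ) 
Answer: A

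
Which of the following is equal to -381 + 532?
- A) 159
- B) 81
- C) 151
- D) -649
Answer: C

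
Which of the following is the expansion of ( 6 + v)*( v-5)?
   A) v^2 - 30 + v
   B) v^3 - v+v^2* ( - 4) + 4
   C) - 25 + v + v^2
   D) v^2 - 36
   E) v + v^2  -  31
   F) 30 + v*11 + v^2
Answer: A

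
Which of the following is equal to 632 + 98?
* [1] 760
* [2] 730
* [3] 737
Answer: 2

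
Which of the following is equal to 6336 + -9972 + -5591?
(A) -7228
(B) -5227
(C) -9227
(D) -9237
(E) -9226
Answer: C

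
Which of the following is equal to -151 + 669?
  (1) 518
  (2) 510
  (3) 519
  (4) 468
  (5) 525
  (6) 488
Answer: 1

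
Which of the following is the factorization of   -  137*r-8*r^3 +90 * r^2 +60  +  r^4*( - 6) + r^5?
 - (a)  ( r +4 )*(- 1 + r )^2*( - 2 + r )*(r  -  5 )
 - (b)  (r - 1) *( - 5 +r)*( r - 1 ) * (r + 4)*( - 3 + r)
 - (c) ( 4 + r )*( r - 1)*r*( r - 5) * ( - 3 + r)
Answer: b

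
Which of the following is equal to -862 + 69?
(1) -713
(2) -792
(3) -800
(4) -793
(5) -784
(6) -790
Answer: 4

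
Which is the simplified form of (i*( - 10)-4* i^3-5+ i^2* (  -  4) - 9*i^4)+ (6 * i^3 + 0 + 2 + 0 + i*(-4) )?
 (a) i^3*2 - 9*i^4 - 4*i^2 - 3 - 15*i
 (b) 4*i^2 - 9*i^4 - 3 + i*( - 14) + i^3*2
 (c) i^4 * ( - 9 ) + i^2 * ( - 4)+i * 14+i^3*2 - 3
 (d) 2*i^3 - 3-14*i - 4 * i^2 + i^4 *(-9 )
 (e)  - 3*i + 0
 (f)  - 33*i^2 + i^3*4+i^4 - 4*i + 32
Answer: d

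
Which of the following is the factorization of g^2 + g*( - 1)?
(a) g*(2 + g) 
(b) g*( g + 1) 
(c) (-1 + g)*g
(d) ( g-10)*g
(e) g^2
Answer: c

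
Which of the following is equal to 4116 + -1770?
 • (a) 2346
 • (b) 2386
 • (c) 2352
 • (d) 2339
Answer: a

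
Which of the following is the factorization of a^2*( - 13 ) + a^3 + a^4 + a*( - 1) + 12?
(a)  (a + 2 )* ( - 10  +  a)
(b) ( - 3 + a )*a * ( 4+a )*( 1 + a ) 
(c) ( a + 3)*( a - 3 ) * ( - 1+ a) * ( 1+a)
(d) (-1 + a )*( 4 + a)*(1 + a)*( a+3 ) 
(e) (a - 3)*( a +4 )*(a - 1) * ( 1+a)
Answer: e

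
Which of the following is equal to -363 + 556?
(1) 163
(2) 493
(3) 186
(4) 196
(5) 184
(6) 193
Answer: 6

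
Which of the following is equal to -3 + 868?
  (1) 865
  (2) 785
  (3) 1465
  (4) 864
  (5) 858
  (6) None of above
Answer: 1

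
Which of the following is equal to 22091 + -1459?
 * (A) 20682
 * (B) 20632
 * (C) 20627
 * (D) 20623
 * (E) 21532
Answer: B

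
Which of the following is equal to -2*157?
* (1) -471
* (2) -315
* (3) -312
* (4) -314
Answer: 4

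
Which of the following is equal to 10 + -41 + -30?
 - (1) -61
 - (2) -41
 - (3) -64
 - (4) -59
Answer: 1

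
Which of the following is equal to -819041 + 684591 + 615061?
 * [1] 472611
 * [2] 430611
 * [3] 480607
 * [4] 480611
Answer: 4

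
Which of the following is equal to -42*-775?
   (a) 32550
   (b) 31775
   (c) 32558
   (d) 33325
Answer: a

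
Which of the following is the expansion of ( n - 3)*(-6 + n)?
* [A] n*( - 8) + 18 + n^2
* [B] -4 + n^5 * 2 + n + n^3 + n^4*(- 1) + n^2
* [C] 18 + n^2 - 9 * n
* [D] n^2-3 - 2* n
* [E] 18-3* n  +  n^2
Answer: C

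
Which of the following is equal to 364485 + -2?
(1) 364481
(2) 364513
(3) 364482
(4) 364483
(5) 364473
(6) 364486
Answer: 4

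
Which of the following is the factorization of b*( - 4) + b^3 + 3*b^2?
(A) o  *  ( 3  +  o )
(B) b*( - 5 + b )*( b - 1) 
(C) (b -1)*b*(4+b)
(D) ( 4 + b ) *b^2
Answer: C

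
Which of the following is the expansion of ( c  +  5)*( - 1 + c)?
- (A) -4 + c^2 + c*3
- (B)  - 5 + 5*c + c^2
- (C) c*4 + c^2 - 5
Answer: C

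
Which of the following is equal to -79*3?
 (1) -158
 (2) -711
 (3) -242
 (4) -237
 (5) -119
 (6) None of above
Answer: 4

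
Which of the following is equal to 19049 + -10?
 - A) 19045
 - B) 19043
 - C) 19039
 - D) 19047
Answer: C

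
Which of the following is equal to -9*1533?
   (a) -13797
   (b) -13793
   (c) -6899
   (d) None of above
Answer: a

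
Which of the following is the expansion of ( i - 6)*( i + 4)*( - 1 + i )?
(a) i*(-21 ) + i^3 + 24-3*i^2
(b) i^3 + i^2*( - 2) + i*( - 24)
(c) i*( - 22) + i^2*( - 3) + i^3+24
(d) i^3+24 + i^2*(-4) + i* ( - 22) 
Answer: c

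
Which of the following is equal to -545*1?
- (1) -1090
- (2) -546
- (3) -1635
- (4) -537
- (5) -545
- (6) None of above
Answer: 5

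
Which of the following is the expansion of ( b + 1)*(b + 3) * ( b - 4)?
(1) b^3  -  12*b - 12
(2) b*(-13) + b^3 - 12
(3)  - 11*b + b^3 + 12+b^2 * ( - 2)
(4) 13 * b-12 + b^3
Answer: 2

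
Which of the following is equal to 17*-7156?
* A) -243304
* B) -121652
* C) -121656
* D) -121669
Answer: B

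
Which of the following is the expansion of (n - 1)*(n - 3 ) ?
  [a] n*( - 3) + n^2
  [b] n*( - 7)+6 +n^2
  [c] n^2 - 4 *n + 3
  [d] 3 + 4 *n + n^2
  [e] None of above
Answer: c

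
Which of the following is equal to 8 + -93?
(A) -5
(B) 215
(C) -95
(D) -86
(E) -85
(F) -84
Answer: E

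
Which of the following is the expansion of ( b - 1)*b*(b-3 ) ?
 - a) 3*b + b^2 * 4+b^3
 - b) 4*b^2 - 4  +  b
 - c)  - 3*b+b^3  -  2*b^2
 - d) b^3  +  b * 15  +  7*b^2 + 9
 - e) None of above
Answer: e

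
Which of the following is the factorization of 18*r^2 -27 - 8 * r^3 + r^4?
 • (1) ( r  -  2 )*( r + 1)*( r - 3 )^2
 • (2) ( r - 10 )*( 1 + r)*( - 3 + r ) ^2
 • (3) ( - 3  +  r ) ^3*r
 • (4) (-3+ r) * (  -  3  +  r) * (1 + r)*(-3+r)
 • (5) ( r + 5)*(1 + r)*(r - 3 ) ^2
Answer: 4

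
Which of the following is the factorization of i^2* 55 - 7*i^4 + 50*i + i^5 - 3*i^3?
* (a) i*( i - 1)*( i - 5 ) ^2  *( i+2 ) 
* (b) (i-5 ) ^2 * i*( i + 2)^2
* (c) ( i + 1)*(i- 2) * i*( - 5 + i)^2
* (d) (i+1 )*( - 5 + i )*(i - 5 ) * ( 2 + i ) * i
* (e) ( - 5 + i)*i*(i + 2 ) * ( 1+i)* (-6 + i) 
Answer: d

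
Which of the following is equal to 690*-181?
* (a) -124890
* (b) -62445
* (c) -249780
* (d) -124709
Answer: a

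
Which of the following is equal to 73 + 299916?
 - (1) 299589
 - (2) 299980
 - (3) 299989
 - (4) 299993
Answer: 3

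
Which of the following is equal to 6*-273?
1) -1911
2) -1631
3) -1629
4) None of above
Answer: 4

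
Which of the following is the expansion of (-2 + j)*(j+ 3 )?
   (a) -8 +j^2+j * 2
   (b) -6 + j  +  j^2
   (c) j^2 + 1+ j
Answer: b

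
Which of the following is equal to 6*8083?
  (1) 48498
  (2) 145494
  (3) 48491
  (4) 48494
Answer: 1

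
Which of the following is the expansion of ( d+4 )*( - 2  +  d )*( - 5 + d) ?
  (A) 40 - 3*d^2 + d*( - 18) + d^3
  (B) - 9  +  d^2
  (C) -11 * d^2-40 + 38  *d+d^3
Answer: A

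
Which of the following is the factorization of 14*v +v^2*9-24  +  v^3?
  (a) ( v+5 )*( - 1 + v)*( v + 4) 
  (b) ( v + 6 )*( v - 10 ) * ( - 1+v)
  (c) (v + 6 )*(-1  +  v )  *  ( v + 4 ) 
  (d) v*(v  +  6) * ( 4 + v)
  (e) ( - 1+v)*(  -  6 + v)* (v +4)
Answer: c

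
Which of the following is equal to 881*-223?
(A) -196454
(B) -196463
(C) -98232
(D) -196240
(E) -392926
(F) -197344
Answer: B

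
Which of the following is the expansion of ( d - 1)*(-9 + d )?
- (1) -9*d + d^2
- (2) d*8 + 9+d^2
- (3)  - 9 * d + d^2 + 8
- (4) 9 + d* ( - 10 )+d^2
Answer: 4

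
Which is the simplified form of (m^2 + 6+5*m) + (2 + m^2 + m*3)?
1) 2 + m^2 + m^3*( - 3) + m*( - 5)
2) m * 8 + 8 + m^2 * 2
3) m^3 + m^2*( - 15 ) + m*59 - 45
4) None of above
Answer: 2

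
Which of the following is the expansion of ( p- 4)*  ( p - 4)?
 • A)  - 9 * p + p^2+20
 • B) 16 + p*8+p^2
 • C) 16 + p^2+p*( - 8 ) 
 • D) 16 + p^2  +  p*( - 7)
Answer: C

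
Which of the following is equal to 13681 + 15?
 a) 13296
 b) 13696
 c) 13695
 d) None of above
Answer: b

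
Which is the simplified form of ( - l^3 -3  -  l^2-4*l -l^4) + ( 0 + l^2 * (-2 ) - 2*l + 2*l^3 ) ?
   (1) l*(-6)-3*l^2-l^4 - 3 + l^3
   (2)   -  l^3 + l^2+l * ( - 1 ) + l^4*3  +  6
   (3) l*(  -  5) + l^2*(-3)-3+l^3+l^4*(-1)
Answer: 1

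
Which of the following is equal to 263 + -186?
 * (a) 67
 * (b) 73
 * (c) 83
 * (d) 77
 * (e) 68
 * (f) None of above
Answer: d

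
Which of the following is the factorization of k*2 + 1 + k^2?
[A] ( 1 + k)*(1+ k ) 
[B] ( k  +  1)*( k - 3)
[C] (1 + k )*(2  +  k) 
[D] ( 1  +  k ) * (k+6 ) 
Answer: A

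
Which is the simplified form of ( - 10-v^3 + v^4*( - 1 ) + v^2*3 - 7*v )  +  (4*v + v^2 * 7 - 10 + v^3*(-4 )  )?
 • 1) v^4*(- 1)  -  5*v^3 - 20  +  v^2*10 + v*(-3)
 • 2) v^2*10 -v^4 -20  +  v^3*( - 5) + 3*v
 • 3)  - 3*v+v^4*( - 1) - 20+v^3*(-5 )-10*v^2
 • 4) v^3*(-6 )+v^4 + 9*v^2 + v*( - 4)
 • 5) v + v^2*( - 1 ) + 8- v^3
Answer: 1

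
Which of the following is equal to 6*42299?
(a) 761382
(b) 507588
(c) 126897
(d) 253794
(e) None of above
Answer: d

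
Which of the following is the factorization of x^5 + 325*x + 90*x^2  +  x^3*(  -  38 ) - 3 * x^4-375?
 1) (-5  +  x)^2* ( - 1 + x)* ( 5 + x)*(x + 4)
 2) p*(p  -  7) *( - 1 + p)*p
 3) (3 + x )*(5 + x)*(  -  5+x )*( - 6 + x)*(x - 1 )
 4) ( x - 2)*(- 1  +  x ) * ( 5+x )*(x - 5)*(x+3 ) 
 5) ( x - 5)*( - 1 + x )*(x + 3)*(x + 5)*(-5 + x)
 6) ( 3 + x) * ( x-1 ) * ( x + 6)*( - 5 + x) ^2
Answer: 5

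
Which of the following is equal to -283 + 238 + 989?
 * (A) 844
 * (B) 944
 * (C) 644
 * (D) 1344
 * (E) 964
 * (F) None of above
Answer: B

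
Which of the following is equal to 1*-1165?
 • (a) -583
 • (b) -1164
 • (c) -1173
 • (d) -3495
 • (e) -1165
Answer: e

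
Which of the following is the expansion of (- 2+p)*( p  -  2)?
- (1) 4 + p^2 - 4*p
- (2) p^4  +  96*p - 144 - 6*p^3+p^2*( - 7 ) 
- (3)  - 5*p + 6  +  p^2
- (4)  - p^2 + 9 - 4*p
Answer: 1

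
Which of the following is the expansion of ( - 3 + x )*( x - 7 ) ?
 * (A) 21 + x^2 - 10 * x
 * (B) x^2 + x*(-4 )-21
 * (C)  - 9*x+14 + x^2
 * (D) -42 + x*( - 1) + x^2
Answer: A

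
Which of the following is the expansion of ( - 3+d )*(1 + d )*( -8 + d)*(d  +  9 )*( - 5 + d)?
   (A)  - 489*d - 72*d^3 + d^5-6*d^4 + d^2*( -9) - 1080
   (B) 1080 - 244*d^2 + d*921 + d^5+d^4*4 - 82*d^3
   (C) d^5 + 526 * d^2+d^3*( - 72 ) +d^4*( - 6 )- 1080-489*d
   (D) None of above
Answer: C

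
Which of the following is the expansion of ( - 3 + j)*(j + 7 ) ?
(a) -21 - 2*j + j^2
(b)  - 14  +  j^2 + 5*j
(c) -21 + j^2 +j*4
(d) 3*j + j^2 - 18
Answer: c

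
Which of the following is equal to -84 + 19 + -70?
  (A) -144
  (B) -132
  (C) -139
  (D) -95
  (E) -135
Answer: E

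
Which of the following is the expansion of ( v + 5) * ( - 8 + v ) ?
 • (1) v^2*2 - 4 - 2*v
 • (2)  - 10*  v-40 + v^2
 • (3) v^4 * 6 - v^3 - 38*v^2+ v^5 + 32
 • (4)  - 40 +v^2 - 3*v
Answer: 4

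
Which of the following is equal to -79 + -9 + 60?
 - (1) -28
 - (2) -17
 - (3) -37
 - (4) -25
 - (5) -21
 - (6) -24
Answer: 1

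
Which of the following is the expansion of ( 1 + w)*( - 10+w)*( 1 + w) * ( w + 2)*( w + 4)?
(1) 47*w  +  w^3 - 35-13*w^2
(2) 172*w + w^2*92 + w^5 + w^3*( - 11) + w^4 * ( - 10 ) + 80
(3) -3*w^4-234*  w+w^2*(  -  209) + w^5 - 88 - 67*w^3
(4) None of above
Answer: 4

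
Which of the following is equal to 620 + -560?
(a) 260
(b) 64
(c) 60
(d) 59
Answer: c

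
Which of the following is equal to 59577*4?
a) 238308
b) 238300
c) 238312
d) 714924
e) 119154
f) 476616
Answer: a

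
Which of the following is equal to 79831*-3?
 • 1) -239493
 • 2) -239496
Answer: 1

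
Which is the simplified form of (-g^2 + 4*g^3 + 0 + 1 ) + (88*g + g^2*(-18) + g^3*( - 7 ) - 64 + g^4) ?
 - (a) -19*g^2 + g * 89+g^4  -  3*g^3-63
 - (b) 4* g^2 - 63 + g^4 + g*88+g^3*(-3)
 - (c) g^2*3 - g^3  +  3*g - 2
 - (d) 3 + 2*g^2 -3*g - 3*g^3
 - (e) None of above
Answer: e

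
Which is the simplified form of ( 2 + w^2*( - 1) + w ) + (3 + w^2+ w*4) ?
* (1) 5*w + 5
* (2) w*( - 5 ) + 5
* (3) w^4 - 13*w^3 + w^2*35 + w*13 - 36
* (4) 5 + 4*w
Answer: 1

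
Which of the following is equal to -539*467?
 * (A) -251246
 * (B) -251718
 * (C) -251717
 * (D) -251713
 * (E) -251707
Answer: D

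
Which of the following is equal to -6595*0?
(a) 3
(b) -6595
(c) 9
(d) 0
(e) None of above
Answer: d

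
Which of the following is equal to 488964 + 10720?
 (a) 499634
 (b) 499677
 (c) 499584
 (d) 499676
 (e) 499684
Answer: e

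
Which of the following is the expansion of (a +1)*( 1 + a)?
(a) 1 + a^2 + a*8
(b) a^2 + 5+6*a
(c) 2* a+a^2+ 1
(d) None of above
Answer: c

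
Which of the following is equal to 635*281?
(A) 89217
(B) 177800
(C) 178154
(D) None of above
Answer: D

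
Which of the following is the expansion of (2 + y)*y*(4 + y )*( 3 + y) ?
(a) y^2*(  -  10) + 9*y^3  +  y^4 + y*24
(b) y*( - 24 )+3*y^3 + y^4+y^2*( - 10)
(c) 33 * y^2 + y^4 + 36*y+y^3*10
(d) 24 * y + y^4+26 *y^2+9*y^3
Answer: d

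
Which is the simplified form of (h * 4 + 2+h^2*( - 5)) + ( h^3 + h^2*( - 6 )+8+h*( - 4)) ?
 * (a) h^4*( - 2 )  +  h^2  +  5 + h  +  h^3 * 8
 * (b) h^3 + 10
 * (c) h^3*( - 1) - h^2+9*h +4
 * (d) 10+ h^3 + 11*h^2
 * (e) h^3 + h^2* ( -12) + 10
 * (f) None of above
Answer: f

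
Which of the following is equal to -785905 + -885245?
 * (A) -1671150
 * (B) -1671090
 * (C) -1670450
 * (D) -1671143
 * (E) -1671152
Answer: A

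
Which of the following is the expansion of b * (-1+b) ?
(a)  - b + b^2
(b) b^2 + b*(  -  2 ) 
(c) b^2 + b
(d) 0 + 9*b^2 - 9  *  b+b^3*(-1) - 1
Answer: a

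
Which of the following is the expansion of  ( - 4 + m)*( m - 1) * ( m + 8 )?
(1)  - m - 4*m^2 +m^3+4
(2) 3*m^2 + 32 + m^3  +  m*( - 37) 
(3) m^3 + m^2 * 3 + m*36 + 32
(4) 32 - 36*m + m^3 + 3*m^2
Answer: 4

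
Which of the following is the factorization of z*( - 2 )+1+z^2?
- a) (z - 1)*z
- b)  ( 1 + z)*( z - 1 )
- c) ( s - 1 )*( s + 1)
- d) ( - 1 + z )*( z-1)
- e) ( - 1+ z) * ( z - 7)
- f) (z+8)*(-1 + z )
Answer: d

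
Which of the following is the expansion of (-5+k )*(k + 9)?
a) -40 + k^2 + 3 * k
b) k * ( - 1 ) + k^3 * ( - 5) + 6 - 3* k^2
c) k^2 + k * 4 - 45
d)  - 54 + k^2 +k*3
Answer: c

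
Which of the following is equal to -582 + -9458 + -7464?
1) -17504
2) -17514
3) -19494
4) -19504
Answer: 1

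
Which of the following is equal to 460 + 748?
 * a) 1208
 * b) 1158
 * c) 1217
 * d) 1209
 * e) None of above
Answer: a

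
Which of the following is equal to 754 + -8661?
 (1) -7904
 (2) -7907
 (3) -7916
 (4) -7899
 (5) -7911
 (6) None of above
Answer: 2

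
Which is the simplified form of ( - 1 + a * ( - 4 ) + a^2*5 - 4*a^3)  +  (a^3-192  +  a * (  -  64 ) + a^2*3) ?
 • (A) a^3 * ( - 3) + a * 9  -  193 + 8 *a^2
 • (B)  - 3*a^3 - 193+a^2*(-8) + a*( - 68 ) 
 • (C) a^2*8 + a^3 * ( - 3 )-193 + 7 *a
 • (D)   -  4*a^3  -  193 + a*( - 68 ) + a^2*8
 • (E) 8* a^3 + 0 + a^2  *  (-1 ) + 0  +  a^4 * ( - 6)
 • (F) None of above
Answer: F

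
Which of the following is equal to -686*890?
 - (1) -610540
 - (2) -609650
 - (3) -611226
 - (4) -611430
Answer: 1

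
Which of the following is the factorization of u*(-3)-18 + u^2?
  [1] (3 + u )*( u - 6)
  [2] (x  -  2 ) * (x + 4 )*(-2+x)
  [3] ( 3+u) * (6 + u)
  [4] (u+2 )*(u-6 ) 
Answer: 1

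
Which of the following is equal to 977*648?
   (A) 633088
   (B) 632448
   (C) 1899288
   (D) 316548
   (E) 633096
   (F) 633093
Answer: E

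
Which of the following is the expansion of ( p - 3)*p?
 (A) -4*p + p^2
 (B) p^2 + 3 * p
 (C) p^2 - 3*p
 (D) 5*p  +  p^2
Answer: C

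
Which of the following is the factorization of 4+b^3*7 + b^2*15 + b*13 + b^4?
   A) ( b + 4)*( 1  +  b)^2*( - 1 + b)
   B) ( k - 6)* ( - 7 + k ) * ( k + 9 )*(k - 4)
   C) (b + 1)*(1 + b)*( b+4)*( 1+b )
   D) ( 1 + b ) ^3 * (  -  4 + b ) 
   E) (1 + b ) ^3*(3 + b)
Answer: C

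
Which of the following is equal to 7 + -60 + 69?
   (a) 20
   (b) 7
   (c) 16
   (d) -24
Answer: c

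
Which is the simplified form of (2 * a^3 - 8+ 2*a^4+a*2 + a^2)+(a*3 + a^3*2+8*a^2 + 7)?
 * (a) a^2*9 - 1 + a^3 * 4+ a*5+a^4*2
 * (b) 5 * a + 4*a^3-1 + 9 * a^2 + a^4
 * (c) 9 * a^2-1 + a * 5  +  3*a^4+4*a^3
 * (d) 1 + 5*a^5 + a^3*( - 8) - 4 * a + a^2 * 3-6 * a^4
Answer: a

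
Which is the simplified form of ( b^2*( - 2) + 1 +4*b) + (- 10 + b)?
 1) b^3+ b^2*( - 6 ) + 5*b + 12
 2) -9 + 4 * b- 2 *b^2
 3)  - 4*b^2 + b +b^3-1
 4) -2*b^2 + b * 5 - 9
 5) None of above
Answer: 4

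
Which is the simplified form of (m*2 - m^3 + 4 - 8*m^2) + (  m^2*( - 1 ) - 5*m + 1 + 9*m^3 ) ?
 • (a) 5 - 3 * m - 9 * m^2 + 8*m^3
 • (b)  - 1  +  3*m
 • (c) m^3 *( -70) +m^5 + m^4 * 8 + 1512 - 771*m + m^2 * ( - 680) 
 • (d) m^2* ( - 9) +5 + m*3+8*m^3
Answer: a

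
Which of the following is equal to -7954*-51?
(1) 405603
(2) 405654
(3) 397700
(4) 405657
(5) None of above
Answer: 2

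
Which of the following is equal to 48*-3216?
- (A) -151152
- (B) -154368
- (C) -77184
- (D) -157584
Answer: B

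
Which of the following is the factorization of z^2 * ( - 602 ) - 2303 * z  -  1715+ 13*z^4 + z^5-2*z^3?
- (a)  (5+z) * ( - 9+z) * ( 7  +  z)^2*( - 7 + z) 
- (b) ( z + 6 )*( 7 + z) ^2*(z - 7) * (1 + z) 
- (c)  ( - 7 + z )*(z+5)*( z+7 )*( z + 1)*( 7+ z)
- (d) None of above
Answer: c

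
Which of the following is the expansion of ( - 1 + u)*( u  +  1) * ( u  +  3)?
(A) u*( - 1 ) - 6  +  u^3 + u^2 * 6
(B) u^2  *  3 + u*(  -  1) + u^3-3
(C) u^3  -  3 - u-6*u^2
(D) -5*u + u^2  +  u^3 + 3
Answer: B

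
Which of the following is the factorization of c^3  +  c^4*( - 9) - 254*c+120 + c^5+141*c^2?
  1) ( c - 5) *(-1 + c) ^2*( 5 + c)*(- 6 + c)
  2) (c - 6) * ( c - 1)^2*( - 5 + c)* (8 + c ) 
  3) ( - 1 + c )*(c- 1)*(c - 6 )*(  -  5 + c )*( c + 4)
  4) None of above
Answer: 3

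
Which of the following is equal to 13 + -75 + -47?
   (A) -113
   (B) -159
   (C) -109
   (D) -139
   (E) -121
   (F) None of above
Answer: C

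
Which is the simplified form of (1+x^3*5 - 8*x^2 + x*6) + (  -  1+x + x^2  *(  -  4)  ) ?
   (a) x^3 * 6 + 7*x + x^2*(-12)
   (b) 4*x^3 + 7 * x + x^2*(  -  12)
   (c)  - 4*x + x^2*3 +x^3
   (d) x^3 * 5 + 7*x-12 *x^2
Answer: d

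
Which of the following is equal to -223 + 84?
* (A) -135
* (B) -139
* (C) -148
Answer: B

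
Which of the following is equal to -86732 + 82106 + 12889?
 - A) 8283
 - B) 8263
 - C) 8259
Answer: B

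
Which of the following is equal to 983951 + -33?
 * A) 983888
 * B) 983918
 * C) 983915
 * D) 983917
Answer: B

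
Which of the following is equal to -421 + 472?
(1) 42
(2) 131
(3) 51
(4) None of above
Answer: 3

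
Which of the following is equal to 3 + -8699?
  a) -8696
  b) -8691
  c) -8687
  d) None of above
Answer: a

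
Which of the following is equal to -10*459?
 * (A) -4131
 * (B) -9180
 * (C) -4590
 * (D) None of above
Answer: C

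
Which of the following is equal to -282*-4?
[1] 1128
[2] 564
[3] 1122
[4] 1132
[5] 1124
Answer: 1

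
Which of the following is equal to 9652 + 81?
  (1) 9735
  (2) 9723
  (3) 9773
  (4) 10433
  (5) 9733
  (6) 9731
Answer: 5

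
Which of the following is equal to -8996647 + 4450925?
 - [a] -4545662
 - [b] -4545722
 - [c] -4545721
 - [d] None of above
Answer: b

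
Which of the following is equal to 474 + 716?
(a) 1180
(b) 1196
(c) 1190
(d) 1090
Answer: c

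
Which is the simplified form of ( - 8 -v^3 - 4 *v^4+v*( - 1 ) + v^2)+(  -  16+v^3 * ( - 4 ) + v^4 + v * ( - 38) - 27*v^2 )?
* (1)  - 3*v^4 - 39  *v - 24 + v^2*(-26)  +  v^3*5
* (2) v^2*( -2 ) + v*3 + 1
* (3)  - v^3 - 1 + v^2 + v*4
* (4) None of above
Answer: 4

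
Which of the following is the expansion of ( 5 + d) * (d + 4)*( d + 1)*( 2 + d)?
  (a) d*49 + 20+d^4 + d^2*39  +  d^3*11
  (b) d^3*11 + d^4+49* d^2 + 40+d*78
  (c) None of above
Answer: c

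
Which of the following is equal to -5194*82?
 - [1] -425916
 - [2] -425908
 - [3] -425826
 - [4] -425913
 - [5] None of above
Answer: 2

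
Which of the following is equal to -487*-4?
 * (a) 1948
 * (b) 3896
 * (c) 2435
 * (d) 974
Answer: a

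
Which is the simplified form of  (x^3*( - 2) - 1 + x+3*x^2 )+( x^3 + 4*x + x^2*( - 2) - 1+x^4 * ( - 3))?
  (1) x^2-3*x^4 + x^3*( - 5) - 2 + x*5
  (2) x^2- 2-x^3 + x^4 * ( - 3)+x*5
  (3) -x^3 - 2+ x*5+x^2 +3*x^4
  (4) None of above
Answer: 2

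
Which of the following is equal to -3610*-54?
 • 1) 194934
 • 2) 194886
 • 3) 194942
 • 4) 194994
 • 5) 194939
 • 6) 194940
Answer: 6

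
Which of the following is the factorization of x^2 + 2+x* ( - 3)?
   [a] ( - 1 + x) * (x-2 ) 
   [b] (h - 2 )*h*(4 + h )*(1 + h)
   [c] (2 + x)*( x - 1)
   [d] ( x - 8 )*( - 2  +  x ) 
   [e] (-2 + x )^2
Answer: a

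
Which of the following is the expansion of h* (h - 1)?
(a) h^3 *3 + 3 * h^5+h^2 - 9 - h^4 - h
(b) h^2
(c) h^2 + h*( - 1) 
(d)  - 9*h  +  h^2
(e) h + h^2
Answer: c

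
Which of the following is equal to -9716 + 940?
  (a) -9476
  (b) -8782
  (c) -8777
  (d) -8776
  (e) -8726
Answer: d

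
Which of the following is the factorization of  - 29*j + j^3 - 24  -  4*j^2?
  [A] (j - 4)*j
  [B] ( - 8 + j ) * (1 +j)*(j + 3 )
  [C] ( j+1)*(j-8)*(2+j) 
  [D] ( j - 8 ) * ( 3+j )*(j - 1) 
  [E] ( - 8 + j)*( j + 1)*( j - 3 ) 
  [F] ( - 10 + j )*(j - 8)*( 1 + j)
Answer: B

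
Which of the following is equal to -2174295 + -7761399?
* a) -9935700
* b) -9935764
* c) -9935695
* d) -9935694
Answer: d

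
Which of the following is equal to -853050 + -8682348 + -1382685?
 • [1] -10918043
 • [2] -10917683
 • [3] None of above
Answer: 3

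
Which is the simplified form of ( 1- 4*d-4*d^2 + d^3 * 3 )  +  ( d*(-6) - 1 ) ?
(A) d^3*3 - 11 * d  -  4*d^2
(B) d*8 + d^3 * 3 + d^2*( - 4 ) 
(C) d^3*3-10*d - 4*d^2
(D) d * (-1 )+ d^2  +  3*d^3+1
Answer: C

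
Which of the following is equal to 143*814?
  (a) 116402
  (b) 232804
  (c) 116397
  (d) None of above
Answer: a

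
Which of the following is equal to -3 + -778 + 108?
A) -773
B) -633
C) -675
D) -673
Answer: D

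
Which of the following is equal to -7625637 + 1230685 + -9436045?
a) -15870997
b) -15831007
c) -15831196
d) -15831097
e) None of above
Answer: e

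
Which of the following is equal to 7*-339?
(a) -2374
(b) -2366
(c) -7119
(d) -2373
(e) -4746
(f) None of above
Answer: d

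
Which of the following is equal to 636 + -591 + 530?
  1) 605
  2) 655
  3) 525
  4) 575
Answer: 4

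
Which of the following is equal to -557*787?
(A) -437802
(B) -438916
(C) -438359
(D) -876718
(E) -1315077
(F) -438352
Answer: C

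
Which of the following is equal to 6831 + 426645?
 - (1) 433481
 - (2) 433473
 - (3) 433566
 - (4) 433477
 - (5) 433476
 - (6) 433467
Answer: 5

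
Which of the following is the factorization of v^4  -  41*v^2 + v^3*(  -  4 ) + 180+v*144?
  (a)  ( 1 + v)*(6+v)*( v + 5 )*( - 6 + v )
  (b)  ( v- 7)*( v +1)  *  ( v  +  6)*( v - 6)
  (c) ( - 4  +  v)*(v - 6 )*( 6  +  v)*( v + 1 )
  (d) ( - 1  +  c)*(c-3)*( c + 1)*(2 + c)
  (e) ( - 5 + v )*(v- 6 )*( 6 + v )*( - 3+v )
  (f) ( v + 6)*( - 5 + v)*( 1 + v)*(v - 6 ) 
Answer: f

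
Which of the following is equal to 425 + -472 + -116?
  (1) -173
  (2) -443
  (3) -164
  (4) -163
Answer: 4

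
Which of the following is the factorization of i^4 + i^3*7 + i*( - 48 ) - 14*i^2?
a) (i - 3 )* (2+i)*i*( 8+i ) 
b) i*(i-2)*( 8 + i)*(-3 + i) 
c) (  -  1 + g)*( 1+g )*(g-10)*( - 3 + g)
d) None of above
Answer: a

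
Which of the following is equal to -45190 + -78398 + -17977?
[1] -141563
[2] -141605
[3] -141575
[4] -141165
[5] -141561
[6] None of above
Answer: 6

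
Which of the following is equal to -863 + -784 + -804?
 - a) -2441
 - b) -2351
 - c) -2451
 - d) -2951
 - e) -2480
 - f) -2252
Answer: c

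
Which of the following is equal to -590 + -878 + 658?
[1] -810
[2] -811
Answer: 1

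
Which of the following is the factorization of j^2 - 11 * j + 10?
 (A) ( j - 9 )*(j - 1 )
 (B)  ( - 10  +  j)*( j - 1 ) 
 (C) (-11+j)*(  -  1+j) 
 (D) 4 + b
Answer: B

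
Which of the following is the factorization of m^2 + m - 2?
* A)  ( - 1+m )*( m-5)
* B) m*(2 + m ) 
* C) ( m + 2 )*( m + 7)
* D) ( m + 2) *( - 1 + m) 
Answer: D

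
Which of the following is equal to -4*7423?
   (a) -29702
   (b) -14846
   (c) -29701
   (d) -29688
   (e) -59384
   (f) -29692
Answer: f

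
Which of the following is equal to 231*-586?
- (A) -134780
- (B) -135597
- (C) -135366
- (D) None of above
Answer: C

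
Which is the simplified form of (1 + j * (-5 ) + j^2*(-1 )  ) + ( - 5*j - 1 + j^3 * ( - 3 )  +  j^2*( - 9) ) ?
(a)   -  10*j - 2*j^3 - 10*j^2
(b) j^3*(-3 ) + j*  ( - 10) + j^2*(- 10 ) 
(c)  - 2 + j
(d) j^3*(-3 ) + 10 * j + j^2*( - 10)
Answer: b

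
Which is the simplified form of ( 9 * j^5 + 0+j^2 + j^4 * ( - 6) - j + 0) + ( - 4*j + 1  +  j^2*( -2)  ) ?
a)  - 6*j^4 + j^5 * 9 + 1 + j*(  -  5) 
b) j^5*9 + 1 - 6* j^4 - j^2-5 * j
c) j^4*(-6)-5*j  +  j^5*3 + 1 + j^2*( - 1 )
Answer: b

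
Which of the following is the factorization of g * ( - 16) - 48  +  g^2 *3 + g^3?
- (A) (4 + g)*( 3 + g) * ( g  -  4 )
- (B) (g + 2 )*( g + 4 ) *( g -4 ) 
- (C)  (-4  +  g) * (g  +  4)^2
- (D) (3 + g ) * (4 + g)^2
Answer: A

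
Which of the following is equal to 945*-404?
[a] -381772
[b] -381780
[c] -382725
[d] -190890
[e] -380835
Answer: b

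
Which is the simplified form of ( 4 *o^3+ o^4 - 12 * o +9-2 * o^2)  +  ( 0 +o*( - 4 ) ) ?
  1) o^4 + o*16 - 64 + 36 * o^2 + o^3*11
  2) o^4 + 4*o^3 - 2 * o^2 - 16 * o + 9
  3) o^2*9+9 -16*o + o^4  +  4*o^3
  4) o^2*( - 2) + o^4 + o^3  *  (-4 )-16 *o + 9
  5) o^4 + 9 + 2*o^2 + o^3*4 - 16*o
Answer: 2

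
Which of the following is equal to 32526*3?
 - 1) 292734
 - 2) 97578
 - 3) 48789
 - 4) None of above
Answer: 2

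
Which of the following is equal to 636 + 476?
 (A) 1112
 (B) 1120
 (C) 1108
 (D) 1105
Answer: A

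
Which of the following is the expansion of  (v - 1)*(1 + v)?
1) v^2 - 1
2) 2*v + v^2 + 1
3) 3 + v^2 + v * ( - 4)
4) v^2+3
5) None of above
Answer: 1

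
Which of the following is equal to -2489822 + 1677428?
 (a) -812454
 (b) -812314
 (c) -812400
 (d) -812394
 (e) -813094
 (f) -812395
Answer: d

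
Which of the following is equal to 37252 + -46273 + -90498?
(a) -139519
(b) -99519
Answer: b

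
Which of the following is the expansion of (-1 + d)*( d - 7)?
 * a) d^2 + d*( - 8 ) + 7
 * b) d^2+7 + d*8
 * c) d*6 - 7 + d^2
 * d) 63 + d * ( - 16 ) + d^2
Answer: a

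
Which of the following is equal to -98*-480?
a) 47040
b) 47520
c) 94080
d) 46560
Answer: a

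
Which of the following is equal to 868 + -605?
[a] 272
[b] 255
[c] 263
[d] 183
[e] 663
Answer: c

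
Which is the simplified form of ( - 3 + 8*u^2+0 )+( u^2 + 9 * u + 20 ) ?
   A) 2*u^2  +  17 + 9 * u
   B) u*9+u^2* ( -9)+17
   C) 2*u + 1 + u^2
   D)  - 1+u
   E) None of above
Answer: E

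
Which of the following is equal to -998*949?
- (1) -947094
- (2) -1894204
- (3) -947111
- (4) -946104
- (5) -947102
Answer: 5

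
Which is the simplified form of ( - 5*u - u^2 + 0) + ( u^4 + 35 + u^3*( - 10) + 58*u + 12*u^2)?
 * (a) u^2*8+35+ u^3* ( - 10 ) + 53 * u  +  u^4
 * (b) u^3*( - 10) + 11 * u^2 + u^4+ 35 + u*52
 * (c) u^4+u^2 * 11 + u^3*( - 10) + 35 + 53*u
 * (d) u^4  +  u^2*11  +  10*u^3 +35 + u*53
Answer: c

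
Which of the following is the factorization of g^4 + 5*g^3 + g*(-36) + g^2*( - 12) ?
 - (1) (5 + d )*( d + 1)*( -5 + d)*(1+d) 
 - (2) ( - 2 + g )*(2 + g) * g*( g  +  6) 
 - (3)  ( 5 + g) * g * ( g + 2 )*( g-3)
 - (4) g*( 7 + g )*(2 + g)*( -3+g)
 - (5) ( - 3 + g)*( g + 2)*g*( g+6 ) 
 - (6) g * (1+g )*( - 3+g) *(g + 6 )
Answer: 5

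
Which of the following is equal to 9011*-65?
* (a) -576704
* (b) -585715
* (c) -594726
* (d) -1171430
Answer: b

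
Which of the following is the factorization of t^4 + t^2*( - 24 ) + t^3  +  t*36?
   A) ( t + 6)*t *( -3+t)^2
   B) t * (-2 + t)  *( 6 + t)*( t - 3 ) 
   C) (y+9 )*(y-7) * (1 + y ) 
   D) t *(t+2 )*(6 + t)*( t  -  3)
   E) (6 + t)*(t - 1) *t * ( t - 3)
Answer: B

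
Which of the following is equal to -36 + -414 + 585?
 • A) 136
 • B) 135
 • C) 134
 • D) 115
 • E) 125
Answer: B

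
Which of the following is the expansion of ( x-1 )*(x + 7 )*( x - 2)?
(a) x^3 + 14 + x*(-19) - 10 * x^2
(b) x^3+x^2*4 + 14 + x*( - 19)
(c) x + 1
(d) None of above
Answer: b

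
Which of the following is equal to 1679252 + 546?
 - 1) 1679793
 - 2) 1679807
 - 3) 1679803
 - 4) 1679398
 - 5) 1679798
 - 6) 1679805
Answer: 5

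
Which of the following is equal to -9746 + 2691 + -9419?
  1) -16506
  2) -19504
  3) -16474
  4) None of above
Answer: 3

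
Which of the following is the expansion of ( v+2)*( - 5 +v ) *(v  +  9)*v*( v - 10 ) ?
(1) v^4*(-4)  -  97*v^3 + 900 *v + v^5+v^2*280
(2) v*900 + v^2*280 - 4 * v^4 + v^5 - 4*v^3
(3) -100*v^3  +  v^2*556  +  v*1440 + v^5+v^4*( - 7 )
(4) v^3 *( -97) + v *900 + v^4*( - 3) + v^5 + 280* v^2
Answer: 1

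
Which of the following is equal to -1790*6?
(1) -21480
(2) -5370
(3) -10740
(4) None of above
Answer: 3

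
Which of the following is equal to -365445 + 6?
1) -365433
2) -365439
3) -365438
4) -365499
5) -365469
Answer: 2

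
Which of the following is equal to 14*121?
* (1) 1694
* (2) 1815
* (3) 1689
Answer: 1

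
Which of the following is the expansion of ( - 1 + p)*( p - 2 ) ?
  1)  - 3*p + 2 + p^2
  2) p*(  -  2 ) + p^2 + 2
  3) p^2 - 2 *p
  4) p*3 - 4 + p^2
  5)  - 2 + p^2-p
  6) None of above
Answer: 1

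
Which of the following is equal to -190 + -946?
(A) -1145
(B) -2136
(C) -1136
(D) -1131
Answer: C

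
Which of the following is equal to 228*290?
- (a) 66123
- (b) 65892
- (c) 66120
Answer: c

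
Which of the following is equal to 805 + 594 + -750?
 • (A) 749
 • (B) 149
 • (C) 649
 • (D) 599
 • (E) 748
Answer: C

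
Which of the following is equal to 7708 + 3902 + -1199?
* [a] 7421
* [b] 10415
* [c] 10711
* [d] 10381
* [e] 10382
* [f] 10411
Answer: f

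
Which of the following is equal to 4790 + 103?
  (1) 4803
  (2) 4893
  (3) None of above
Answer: 2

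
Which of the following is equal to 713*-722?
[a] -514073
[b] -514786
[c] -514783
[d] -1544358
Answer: b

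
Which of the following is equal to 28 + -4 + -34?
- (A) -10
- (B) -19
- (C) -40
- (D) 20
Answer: A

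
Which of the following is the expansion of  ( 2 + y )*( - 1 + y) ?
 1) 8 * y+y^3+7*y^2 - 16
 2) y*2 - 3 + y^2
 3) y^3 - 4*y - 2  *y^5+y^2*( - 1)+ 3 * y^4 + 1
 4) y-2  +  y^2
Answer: 4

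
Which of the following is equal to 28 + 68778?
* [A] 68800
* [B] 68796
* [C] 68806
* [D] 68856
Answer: C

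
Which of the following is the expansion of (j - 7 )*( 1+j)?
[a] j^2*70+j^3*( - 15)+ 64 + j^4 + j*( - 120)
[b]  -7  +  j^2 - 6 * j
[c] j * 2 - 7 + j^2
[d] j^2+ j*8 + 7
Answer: b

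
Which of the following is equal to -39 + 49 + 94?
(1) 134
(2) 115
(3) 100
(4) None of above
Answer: 4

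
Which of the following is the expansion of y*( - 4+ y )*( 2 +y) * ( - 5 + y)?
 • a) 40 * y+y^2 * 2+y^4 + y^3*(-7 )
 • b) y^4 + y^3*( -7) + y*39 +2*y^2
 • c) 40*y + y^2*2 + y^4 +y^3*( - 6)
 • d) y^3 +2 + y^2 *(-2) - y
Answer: a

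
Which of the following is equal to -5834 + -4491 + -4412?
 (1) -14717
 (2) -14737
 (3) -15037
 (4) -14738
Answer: 2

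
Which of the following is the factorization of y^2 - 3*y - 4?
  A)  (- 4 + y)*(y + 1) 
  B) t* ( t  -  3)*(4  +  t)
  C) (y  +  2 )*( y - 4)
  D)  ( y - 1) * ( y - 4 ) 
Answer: A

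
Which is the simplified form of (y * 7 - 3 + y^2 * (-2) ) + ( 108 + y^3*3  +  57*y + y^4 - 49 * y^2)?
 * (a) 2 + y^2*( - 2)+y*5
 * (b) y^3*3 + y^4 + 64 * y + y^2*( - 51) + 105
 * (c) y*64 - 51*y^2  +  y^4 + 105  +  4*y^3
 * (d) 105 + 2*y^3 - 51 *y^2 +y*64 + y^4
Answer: b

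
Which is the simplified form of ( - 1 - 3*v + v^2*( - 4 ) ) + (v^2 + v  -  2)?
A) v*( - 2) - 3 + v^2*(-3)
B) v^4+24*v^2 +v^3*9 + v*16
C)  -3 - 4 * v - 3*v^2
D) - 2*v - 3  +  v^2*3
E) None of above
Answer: A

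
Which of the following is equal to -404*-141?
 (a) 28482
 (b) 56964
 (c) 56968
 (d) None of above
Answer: b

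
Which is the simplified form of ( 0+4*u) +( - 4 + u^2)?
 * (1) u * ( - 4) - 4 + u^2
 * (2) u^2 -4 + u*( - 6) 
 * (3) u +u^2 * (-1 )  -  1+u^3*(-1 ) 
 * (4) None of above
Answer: 4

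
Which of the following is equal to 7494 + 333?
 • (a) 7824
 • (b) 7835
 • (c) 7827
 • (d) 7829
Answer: c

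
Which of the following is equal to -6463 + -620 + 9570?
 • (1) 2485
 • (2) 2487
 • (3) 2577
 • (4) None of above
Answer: 2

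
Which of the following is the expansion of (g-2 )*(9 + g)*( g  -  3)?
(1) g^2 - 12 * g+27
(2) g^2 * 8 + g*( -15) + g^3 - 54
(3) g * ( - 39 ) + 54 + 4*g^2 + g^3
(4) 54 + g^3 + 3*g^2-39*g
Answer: 3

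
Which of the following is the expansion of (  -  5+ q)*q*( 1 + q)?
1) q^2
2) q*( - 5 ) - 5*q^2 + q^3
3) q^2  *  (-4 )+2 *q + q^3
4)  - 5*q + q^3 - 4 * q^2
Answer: 4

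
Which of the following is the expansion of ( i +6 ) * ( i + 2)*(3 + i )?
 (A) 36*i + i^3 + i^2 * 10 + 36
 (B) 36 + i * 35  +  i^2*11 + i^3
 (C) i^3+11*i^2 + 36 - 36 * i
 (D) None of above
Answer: D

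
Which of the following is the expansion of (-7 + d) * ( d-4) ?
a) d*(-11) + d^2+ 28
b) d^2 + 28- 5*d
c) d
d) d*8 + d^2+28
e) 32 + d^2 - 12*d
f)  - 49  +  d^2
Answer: a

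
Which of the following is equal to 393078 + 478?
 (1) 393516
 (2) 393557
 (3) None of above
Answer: 3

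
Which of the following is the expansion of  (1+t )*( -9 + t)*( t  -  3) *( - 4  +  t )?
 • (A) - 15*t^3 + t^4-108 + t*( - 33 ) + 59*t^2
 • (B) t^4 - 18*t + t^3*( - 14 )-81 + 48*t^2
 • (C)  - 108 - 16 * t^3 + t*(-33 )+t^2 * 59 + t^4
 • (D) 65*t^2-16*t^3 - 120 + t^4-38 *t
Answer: A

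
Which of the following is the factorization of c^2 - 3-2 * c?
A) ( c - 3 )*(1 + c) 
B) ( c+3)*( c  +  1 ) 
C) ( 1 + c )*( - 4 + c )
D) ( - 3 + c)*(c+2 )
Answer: A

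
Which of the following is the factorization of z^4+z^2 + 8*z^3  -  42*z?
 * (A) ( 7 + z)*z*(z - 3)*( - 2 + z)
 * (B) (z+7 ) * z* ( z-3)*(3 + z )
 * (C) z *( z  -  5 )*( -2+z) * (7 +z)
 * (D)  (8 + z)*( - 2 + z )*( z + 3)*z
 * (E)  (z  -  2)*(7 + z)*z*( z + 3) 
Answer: E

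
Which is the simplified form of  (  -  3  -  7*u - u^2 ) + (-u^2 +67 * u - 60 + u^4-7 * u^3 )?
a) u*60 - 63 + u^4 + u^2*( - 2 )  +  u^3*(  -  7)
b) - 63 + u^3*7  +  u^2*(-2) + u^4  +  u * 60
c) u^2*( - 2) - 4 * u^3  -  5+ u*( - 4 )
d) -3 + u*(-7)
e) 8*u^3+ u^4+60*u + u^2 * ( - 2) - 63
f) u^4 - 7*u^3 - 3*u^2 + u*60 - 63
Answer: a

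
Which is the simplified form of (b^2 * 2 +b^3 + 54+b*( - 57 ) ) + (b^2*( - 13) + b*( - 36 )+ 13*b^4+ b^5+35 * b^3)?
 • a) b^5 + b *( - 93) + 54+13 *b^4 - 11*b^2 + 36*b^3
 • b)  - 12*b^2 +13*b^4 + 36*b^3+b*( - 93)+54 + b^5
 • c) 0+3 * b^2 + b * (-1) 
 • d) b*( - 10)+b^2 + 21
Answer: a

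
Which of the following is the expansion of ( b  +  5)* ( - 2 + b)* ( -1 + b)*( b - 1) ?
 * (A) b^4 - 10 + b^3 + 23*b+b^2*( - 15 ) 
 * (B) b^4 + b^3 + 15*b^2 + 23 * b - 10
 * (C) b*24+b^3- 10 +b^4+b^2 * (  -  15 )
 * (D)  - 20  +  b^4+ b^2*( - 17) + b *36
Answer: A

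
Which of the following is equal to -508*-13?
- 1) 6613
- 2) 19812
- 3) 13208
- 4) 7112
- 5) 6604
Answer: 5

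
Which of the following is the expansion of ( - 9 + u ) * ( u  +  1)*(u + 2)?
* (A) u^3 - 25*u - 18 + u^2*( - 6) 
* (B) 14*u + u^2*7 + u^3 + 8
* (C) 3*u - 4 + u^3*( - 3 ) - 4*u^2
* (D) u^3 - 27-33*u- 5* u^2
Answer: A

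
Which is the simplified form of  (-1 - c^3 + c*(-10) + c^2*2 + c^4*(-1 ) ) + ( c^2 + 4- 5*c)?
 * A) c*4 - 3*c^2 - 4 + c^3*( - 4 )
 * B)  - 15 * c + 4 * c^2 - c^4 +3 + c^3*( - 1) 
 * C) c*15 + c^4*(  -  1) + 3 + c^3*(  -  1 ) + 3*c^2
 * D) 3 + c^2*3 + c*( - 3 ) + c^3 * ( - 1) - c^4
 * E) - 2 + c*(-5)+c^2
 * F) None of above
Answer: F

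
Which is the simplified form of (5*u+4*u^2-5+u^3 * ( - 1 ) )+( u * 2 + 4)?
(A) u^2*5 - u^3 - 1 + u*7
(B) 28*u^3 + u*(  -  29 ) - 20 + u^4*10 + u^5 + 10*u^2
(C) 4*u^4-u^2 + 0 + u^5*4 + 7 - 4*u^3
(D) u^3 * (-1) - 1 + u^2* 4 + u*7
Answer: D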